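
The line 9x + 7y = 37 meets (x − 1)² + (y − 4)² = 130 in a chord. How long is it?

Express y = (37 − 9x)/7 and substitute into the circle:
130x² − 260x − 6240 = 0  ⟹  x² − 2x − 48 = 0
x = 8 or x = −6, giving (8, −5) and (−6, 13).
|(8, −5) − (−6, 13)| = √((14)² + (−18)²) = 2√130.

2√130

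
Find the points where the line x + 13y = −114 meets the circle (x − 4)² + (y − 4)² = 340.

(−10, −8) and (16, −10)

Express y = (−114 − x)/13 and substitute into the circle:
170x² − 1020x − 27200 = 0  ⟹  x² − 6x − 160 = 0
x = 16 or x = −10, giving (16, −10) and (−10, −8).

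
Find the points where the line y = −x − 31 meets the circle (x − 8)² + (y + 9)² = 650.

(−17, −14) and (3, −34)

From the line, y = −x − 31. Substituting:
2x² + 28x − 102 = 0  ⟹  x² + 14x − 51 = 0
x = 3 or x = −17, giving (3, −34) and (−17, −14).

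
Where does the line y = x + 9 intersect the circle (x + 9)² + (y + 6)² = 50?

(−16, −7) and (−8, 1)

From the line, y = x + 9. Substituting:
2x² + 48x + 256 = 0  ⟹  x² + 24x + 128 = 0
x = −8 or x = −16, giving (−8, 1) and (−16, −7).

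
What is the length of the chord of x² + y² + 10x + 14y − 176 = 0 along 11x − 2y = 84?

10√5

Centre (−5, −7), r² = 250. Perpendicular distance d from centre to line = |−125| / √125 = 125/√125.
Half the chord is √(r² − d²) = √(125), so the full chord is 10√5.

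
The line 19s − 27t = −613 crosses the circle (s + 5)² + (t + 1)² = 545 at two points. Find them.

(−28, 3) and (−1, 22)

Substitute t = (613 + 19s)/27:
1090s² + 31610s + 30520 = 0  ⟹  s² + 29s + 28 = 0
s = −1 or s = −28, giving (−1, 22) and (−28, 3).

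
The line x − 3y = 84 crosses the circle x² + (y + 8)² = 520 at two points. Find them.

(−6, −30) and (18, −22)

From the line, y = (−84 + x)/3. Substituting:
10x² − 120x − 1080 = 0  ⟹  x² − 12x − 108 = 0
x = 18 or x = −6, giving (18, −22) and (−6, −30).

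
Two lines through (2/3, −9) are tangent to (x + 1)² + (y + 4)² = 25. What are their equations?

y = −9 and 3x − 4y = 38

Let a tangent through (2/3, −9) have slope m. Its distance from (−1, −4) must equal 5:
(−5/3m − (5))² = 25(m² + 1)
4m² − 3m = 0, so m = 0 or m = 3/4.
With m = 0: y = −9. With m = 3/4: 3x − 4y = 38.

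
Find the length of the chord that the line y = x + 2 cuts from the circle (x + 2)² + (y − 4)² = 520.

Centre (−2, 4), r² = 520. Perpendicular distance d from centre to line = |−4| / √2 = 4/√2.
Half the chord is √(r² − d²) = √(512), so the full chord is 32√2.

32√2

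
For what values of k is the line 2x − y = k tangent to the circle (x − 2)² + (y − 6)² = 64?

The line touches the circle iff its distance from (2, 6) is 8:
|2·2 − 1·6 − k| / √5 = 8
|k − (−2)| = 8√5.

k = −2 ± 8√5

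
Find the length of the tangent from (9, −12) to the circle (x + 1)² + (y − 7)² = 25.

The centre is (−1, 7) and r = 5. The square of the distance from P to the centre is 100 + 361 = 461.
By the tangent–radius right angle, tangent length = √(|PO|² − r²) = √436 = 2√109.

2√109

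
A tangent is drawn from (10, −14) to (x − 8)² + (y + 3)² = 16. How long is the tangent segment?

Centre (8, −3), r² = 16. |PO|² = (2)² + (−11)² = 125.
By the tangent–radius right angle, tangent length = √(|PO|² − r²) = √109.

√109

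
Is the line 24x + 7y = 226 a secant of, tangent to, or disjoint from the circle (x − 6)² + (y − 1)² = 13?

secant

Substituting the line into the circle gives 625x² − 11100x + 49088 = 0.
Δ = 123210000 − 122720000 = 490000.
Two real roots: the line is a secant.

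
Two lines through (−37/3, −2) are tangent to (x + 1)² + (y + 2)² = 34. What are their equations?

A line y − (−2) = m(x − (−37/3)) is tangent when its distance from (−1, −2) is √34:
(34/3m − (0))² = 34(m² + 1)
25m² − 9 = 0, so m = −3/5 or m = 3/5.
Through (−37/3, −2) these give 3x + 5y = −47 and 3x − 5y = −27.

3x + 5y = −47 and 3x − 5y = −27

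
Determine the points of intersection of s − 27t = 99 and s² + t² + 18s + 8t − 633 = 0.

Express t = (−99 + s)/27 and substitute into the circle:
730s² + 13140s − 473040 = 0  ⟹  s² + 18s − 648 = 0
s = 18 or s = −36, giving (18, −3) and (−36, −5).

(−36, −5) and (18, −3)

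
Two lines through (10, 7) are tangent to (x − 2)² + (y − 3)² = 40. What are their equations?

x + 3y = 31 and 3x − y = 23

Write the tangent as mx − y + (7 − m·(10)) = 0 and set its distance from the centre to 2√10:
(−8m − (−4))² = 40(m² + 1)
3m² − 8m − 3 = 0, so m = −1/3 or m = 3.
Through (10, 7) these give x + 3y = 31 and 3x − y = 23.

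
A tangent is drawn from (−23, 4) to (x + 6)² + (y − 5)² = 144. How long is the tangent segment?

√146

With centre O = (−6, 5), |OP|² = 290 and r² = 144.
By the tangent–radius right angle, tangent length = √(|PO|² − r²) = √146.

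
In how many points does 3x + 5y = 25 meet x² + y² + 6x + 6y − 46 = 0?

Centre (−3, −3), r² = 64. Distance² from centre to line = (−49)²/34 = 2401/34.
Since d² > r², the line lies outside the circle.

0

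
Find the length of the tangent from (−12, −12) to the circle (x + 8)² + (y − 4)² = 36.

The centre is (−8, 4) and r = 6. The square of the distance from P to the centre is 16 + 256 = 272.
By the tangent–radius right angle, tangent length = √(|PO|² − r²) = √236 = 2√59.

2√59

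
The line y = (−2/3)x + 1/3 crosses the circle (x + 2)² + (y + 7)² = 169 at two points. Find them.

(−7, 5) and (11, −7)

Express y = (1 − 2x)/3 and substitute into the circle:
13x² − 52x − 1001 = 0  ⟹  x² − 4x − 77 = 0
x = 11 or x = −7, giving (11, −7) and (−7, 5).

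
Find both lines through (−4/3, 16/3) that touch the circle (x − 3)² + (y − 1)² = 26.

5x − y = −12 and x − 5y = −28

Let a tangent through (−4/3, 16/3) have slope m. Its distance from (3, 1) must equal √26:
(13/3m − (−13/3))² = 26(m² + 1)
5m² − 26m + 5 = 0, so m = 5 or m = 1/5.
With m = 5: 5x − y = −12. With m = 1/5: x − 5y = −28.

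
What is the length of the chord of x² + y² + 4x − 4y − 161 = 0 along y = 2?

26

The distance from (−2, 2) to the line is 0, and r² = 169.
Half the chord is √(r² − d²) = √(169), so the full chord is 26.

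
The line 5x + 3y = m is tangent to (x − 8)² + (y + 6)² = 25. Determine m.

m = 22 ± 5√34

The line touches the circle iff its distance from (8, −6) is 5:
|5·8 + 3·(−6) − m| / √34 = 5
|m − (22)| = 5√34.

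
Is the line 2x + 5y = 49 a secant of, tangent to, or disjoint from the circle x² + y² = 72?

disjoint

Centre (0, 0), r² = 72. Distance² from centre to line = (−49)²/29 = 2401/29.
Since d² > r², the line lies outside the circle.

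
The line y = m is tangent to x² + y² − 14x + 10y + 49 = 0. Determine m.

m = −10 or m = 0

The line touches the circle iff its distance from (7, −5) is 5:
|0·7 + 1·(−5) − m| / √1 = 5
|m − (−5)| = 5, so m = 0 or m = −10.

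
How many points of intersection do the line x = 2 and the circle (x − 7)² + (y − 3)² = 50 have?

2

d² = (1·7 + 0·3 − (2))² = 25; r² = 50.
Since d² < r², the line cuts the circle twice.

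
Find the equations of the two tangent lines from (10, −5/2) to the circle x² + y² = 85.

9x + 2y = 85 and 7x − 6y = 85

A line y − (−5/2) = m(x − (10)) is tangent when its distance from (0, 0) is √85:
(−10m − (5/2))² = 85(m² + 1)
12m² + 40m − 63 = 0, so m = −9/2 or m = 7/6.
With m = −9/2: 9x + 2y = 85. With m = 7/6: 7x − 6y = 85.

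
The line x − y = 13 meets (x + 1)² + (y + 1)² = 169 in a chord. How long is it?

The distance from (−1, −1) to the line is 13/√2, and r² = 169.
Half the chord is √(r² − d²) = √(169/2), so the full chord is 13√2.

13√2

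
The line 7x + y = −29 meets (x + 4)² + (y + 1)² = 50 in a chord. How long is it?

10√2

Centre (−4, −1), r² = 50. Perpendicular distance d from centre to line = |0| / √50 = 0/√50.
Chord = 2√(r² − d²) = 2·√(50) = 10√2.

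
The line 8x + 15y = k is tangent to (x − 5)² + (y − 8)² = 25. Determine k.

The line touches the circle iff its distance from (5, 8) is 5:
|8·5 + 15·8 − k| / √289 = 5
|k − (160)| = 5·17, so k = 245 or k = 75.

k = 75 or k = 245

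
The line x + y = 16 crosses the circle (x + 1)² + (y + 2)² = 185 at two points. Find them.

(7, 9) and (10, 6)

From the line, y = −x + 16. Substituting:
2x² − 34x + 140 = 0  ⟹  x² − 17x + 70 = 0
x = 10 or x = 7, giving (10, 6) and (7, 9).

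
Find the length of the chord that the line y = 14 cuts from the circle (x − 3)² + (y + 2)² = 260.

4

Centre (3, −2), r² = 260. Perpendicular distance d from centre to line = |−16| / √1 = 16.
Chord = 2√(r² − d²) = 2·√(4) = 4.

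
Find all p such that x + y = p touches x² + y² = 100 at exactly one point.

p = ±10√2

For a tangent, require d(centre, line) = r = 10.
|1·0 + 1·0 − p| / √2 = 10
|p| = 10√2.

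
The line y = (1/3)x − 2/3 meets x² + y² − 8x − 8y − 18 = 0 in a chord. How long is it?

4√10

Substitute y = (−2 + x)/3:
10x² − 100x − 110 = 0  ⟹  x² − 10x − 11 = 0
x = 11 or x = −1, giving (11, 3) and (−1, −1).
Chord length = distance between (11, 3) and (−1, −1) = √160 = 4√10.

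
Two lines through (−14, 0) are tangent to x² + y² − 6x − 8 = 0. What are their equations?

A line y − (0) = m(x − (−14)) is tangent when its distance from (3, 0) is √17:
(17m − (0))² = 17(m² + 1)
16m² − 1 = 0, so m = 1/4 or m = −1/4.
With m = 1/4: x − 4y = −14. With m = −1/4: x + 4y = −14.

x − 4y = −14 and x + 4y = −14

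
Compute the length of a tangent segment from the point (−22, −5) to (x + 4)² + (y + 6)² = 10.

3√35

Centre (−4, −6), r² = 10. |PO|² = (−18)² + (1)² = 325.
By the tangent–radius right angle, tangent length = √(|PO|² − r²) = √315 = 3√35.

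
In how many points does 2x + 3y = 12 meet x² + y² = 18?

d² = (2·0 + 3·0 − (12))²/13 = 144/13; r² = 18.
Since d² < r², the line cuts the circle twice.

2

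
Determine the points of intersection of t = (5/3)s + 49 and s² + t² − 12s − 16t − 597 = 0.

Substitute t = (147 + 5s)/3:
34s² + 1122s + 9180 = 0  ⟹  s² + 33s + 270 = 0
s = −15 or s = −18, giving (−15, 24) and (−18, 19).

(−18, 19) and (−15, 24)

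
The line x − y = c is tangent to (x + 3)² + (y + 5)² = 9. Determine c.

The line touches the circle iff its distance from (−3, −5) is 3:
|1·(−3) − 1·(−5) − c| / √2 = 3
|c − (2)| = 3√2.

c = 2 ± 3√2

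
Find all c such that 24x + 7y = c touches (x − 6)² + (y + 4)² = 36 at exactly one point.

c = −34 or c = 266

For a tangent, require d(centre, line) = r = 6.
|24·6 + 7·(−4) − c| / √625 = 6
|c − (116)| = 6·25, so c = 266 or c = −34.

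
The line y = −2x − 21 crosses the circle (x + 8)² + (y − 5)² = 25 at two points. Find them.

(−13, 5) and (−11, 1)

Substitute y = −2x − 21:
5x² + 120x + 715 = 0  ⟹  x² + 24x + 143 = 0
x = −11 or x = −13, giving (−11, 1) and (−13, 5).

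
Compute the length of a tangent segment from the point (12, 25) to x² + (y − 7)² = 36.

With centre O = (0, 7), |OP|² = 468 and r² = 36.
The tangent meets the radius at right angles, so tangent² = |PO|² − r² = 468 − 36 = 432.

12√3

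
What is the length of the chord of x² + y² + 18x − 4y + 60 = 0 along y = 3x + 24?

3√10

Express y = 3x + 24 and substitute into the circle:
10x² + 150x + 540 = 0  ⟹  x² + 15x + 54 = 0
x = −6 or x = −9, giving (−6, 6) and (−9, −3).
Chord length = distance between (−6, 6) and (−9, −3) = √90 = 3√10.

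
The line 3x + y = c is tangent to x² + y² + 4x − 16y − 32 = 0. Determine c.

c = 2 ± 10√10

The line touches the circle iff its distance from (−2, 8) is 10:
|3·(−2) + 1·8 − c| / √10 = 10
|c − (2)| = 10√10.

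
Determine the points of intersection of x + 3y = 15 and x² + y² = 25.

Express y = (15 − x)/3 and substitute into the circle:
10x² − 30x = 0  ⟹  x² − 3x = 0
x = 3 or x = 0, giving (3, 4) and (0, 5).

(0, 5) and (3, 4)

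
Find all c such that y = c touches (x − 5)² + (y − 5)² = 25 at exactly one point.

The line touches the circle iff its distance from (5, 5) is 5:
|0·5 + 1·5 − c| / √1 = 5
|c − (5)| = 5, so c = 10 or c = 0.

c = 0 or c = 10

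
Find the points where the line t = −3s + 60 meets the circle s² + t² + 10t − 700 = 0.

Substitute t = −3s + 60:
10s² − 390s + 3500 = 0  ⟹  s² − 39s + 350 = 0
s = 25 or s = 14, giving (25, −15) and (14, 18).

(14, 18) and (25, −15)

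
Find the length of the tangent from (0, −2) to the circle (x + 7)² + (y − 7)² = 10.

Centre (−7, 7), r² = 10. |PO|² = (7)² + (−9)² = 130.
The tangent meets the radius at right angles, so tangent² = |PO|² − r² = 130 − 10 = 120.

2√30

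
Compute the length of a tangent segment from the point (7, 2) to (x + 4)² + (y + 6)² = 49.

2√34

The centre is (−4, −6) and r = 7. The square of the distance from P to the centre is 121 + 64 = 185.
By the tangent–radius right angle, tangent length = √(|PO|² − r²) = √136 = 2√34.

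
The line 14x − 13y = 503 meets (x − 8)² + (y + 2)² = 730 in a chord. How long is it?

Centre (8, −2), r² = 730. Perpendicular distance d from centre to line = |−365| / √365 = 365/√365.
Chord = 2√(r² − d²) = 2·√(365) = 2√365.

2√365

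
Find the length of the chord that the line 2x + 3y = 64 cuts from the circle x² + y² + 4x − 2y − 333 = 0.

2√13

Substitute y = (64 − 2x)/3:
13x² − 208x + 715 = 0  ⟹  x² − 16x + 55 = 0
x = 11 or x = 5, giving (11, 14) and (5, 18).
Chord length = distance between (11, 14) and (5, 18) = √52 = 2√13.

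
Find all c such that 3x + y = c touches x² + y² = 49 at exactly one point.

For a tangent, require d(centre, line) = r = 7.
|3·0 + 1·0 − c| / √10 = 7
|c| = 7√10.

c = ±7√10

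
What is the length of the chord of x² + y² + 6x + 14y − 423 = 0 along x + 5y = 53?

5√26

The distance from (−3, −7) to the line is 91/√26, and r² = 481.
Chord = 2√(r² − d²) = 2·√(325/2) = 5√26.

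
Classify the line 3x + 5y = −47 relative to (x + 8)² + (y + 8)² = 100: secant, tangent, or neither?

d² = (3·(−8) + 5·(−8) − (−47))²/34 = 17/2; r² = 100.
Since d² < r², the line cuts the circle twice.

secant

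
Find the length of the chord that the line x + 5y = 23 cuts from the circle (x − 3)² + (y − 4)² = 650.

Substitute y = (23 − x)/5:
26x² − 156x − 16016 = 0  ⟹  x² − 6x − 616 = 0
x = 28 or x = −22, giving (28, −1) and (−22, 9).
Chord length = distance between (28, −1) and (−22, 9) = √2600 = 10√26.

10√26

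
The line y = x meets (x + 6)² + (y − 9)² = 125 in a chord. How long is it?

Substitute y = x:
2x² − 6x − 8 = 0  ⟹  x² − 3x − 4 = 0
x = 4 or x = −1, giving (4, 4) and (−1, −1).
|(4, 4) − (−1, −1)| = √((5)² + (5)²) = 5√2.

5√2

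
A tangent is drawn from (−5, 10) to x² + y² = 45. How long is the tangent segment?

Centre (0, 0), r² = 45. |PO|² = (−5)² + (10)² = 125.
By the tangent–radius right angle, tangent length = √(|PO|² − r²) = √80 = 4√5.

4√5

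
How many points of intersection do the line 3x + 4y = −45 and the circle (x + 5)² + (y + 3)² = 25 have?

2

Centre (−5, −3), r² = 25. Distance² from centre to line = (18)²/25 = 324/25.
Since d² < r², the line cuts the circle twice.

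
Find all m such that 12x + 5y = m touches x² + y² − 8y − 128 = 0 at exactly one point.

m = −136 or m = 176

Tangency holds when the distance from the centre (0, 4) to the line equals the radius 12:
|12·0 + 5·4 − m| / √169 = 12
|m − (20)| = 12·13, so m = 176 or m = −136.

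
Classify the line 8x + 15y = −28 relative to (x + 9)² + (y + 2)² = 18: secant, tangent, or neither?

neither

d² = (8·(−9) + 15·(−2) − (−28))²/289 = 5476/289; r² = 18.
Since d² > r², the line lies outside the circle.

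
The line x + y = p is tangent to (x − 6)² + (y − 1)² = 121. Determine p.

p = 7 ± 11√2

For a tangent, require d(centre, line) = r = 11.
|1·6 + 1·1 − p| / √2 = 11
|p − (7)| = 11√2.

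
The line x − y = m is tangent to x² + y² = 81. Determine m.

Tangency holds when the distance from the centre (0, 0) to the line equals the radius 9:
|1·0 − 1·0 − m| / √2 = 9
|m| = 9√2.

m = ±9√2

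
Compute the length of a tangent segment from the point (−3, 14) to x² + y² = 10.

Centre (0, 0), r² = 10. |PO|² = (−3)² + (14)² = 205.
The tangent meets the radius at right angles, so tangent² = |PO|² − r² = 205 − 10 = 195.

√195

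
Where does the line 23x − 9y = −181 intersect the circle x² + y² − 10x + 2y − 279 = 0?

(−11, −8) and (−2, 15)

Substitute y = (181 + 23x)/9:
610x² + 7930x + 13420 = 0  ⟹  x² + 13x + 22 = 0
x = −2 or x = −11, giving (−2, 15) and (−11, −8).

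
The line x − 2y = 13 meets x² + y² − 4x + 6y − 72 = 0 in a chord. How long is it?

8√5

From the line, y = (−13 + x)/2. Substituting:
5x² − 30x − 275 = 0  ⟹  x² − 6x − 55 = 0
x = 11 or x = −5, giving (11, −1) and (−5, −9).
Chord length = distance between (11, −1) and (−5, −9) = √320 = 8√5.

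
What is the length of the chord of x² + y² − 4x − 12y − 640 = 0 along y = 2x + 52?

The distance from (2, 6) to the line is 50/√5, and r² = 680.
Half the chord is √(r² − d²) = √(180), so the full chord is 12√5.

12√5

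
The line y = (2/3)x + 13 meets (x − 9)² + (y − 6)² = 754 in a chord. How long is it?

14√13

Centre (9, 6), r² = 754. Perpendicular distance d from centre to line = |39| / √13 = 39/√13.
Chord = 2√(r² − d²) = 2·√(637) = 14√13.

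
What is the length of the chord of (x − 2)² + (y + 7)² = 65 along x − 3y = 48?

√10

The distance from (2, −7) to the line is 25/√10, and r² = 65.
Chord = 2√(r² − d²) = 2·√(5/2) = √10.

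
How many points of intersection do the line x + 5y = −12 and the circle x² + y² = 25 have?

d² = (1·0 + 5·0 − (−12))²/26 = 72/13; r² = 25.
Since d² < r², the line cuts the circle twice.

2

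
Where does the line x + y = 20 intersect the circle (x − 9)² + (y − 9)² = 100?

(3, 17) and (17, 3)

Express y = −x + 20 and substitute into the circle:
2x² − 40x + 102 = 0  ⟹  x² − 20x + 51 = 0
x = 17 or x = 3, giving (17, 3) and (3, 17).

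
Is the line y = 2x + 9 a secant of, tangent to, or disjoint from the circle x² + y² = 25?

Substituting the line into the circle gives 5x² + 36x + 56 = 0.
Δ = 1296 − 1120 = 176.
Two real roots: the line is a secant.

secant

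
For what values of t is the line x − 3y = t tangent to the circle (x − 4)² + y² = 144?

For a tangent, require d(centre, line) = r = 12.
|1·4 − 3·0 − t| / √10 = 12
|t − (4)| = 12√10.

t = 4 ± 12√10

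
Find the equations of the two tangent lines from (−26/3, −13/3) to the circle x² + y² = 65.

Write the tangent as mx − y + (−13/3 − m·(−26/3)) = 0 and set its distance from the centre to √65:
[m·(26/3) − (13/3)]² = 65(m² + 1)
7m² − 52m − 32 = 0, so m = −4/7 or m = 8.
With m = −4/7: 4x + 7y = −65. With m = 8: 8x − y = −65.

4x + 7y = −65 and 8x − y = −65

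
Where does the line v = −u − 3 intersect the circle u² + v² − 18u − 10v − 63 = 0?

(−3, 0) and (4, −7)

Substitute v = −u − 3:
2u² − 2u − 24 = 0  ⟹  u² − u − 12 = 0
u = 4 or u = −3, giving (4, −7) and (−3, 0).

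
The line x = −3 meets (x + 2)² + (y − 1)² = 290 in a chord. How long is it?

34

Centre (−2, 1), r² = 290. Perpendicular distance d from centre to line = |1| / √1 = 1.
Chord = 2√(r² − d²) = 2·√(289) = 34.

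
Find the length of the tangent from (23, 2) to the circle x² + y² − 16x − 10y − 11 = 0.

√134

The centre is (8, 5) and r = 10. The square of the distance from P to the centre is 225 + 9 = 234.
Power of the point: PT² = |PO|² − r² = 134, so PT = √134.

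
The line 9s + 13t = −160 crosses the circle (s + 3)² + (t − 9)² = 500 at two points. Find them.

(−25, 5) and (1, −13)

From the line, t = (−160 − 9s)/13. Substituting:
250s² + 6000s − 6250 = 0  ⟹  s² + 24s − 25 = 0
s = 1 or s = −25, giving (1, −13) and (−25, 5).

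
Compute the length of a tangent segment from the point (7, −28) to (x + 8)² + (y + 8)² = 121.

6√14

The centre is (−8, −8) and r = 11. The square of the distance from P to the centre is 225 + 400 = 625.
By the tangent–radius right angle, tangent length = √(|PO|² − r²) = √504 = 6√14.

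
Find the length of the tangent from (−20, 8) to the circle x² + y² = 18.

With centre O = (0, 0), |OP|² = 464 and r² = 18.
By the tangent–radius right angle, tangent length = √(|PO|² − r²) = √446.

√446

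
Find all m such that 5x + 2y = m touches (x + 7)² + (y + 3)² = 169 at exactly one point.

m = −41 ± 13√29

For a tangent, require d(centre, line) = r = 13.
|5·(−7) + 2·(−3) − m| / √29 = 13
|m − (−41)| = 13√29.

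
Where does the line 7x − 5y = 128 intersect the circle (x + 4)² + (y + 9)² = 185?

Express y = (−128 + 7x)/5 and substitute into the circle:
74x² − 962x + 2664 = 0  ⟹  x² − 13x + 36 = 0
x = 9 or x = 4, giving (9, −13) and (4, −20).

(4, −20) and (9, −13)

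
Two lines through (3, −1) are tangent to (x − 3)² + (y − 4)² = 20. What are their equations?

Let a tangent through (3, −1) have slope m. Its distance from (3, 4) must equal 2√5:
[m·(0) − (5)]² = 20(m² + 1)
4m² − 1 = 0, so m = 1/2 or m = −1/2.
Through (3, −1) these give x − 2y = 5 and x + 2y = 1.

x − 2y = 5 and x + 2y = 1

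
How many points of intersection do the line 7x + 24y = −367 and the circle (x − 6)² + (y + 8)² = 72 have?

0

d² = (7·6 + 24·(−8) − (−367))²/625 = 47089/625; r² = 72.
Since d² > r², the line lies outside the circle.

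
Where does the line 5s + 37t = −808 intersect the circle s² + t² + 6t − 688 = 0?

Express t = (−808 − 5s)/37 and substitute into the circle:
1394s² + 6970s − 468384 = 0  ⟹  s² + 5s − 336 = 0
s = 16 or s = −21, giving (16, −24) and (−21, −19).

(−21, −19) and (16, −24)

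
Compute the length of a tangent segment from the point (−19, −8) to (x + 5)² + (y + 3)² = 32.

3√21

The centre is (−5, −3) and r = 4√2. The square of the distance from P to the centre is 196 + 25 = 221.
Power of the point: PT² = |PO|² − r² = 189, so PT = 3√21.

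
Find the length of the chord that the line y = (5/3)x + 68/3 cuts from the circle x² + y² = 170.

Substitute y = (68 + 5x)/3:
34x² + 680x + 3094 = 0  ⟹  x² + 20x + 91 = 0
x = −7 or x = −13, giving (−7, 11) and (−13, 1).
|(−7, 11) − (−13, 1)| = √((6)² + (10)²) = 2√34.

2√34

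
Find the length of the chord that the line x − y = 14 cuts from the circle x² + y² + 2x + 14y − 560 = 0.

The distance from (−1, −7) to the line is 8/√2, and r² = 610.
Chord = 2√(r² − d²) = 2·√(578) = 34√2.

34√2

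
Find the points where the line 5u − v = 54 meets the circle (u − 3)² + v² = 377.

Express v = 5u − 54 and substitute into the circle:
26u² − 546u + 2548 = 0  ⟹  u² − 21u + 98 = 0
u = 14 or u = 7, giving (14, 16) and (7, −19).

(7, −19) and (14, 16)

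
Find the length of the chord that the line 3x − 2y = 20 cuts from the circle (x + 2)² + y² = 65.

Centre (−2, 0), r² = 65. Perpendicular distance d from centre to line = |−26| / √13 = 26/√13.
Chord = 2√(r² − d²) = 2·√(13) = 2√13.

2√13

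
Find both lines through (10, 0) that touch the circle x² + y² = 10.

x + 3y = 10 and x − 3y = 10

Let a tangent through (10, 0) have slope m. Its distance from (0, 0) must equal √10:
[m·(−10) − (0)]² = 10(m² + 1)
9m² − 1 = 0, so m = −1/3 or m = 1/3.
Through (10, 0) these give x + 3y = 10 and x − 3y = 10.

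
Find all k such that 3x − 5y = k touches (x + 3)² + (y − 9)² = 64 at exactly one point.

The line touches the circle iff its distance from (−3, 9) is 8:
|3·(−3) − 5·9 − k| / √34 = 8
|k − (−54)| = 8√34.

k = −54 ± 8√34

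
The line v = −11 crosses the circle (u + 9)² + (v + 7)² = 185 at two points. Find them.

(−22, −11) and (4, −11)

Express v = −11 and substitute into the circle:
u² + 18u − 88 = 0
u = 4 or u = −22, giving (4, −11) and (−22, −11).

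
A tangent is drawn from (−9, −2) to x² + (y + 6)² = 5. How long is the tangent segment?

The centre is (0, −6) and r = √5. The square of the distance from P to the centre is 81 + 16 = 97.
The tangent meets the radius at right angles, so tangent² = |PO|² − r² = 97 − 5 = 92.

2√23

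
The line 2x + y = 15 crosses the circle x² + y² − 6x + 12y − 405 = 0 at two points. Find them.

(0, 15) and (18, −21)

Substitute y = −2x + 15:
5x² − 90x = 0  ⟹  x² − 18x = 0
x = 18 or x = 0, giving (18, −21) and (0, 15).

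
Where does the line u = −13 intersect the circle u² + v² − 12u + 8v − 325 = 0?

The line gives u = −13. Substituting into the circle:
v² + 8v = 0
v = 0 or v = −8, giving (−13, 0) and (−13, −8).

(−13, −8) and (−13, 0)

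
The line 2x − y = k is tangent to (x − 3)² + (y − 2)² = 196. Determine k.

The line touches the circle iff its distance from (3, 2) is 14:
|2·3 − 1·2 − k| / √5 = 14
|k − (4)| = 14√5.

k = 4 ± 14√5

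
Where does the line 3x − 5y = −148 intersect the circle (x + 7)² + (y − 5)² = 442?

(−26, 14) and (−6, 26)

Substitute y = (148 + 3x)/5:
34x² + 1088x + 5304 = 0  ⟹  x² + 32x + 156 = 0
x = −6 or x = −26, giving (−6, 26) and (−26, 14).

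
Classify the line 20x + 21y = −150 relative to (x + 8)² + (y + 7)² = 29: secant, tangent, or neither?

neither

d² = (20·(−8) + 21·(−7) − (−150))²/841 = 24649/841; r² = 29.
Since d² > r², the line lies outside the circle.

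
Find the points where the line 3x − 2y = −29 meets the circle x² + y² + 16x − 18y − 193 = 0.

Substitute y = (29 + 3x)/2:
13x² + 130x − 975 = 0  ⟹  x² + 10x − 75 = 0
x = 5 or x = −15, giving (5, 22) and (−15, −8).

(−15, −8) and (5, 22)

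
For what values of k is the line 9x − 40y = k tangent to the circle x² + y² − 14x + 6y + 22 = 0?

For a tangent, require d(centre, line) = r = 6.
|9·7 − 40·(−3) − k| / √1681 = 6
|k − (183)| = 6·41, so k = 429 or k = −63.

k = −63 or k = 429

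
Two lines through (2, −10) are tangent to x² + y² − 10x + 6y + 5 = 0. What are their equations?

5x + 2y = −10 and 2x − 5y = 54

Write the tangent as mx − y + (−10 − m·(2)) = 0 and set its distance from the centre to √29:
[m·(3) − (7)]² = 29(m² + 1)
10m² + 21m − 10 = 0, so m = −5/2 or m = 2/5.
Through (2, −10) these give 5x + 2y = −10 and 2x − 5y = 54.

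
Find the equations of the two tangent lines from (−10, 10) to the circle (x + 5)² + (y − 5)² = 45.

Let a tangent through (−10, 10) have slope m. Its distance from (−5, 5) must equal 3√5:
[m·(5) − (−5)]² = 45(m² + 1)
2m² − 5m + 2 = 0, so m = 2 or m = 1/2.
With m = 2: 2x − y = −30. With m = 1/2: x − 2y = −30.

2x − y = −30 and x − 2y = −30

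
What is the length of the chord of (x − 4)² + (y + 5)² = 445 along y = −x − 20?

23√2

Express y = −x − 20 and substitute into the circle:
2x² + 22x − 204 = 0  ⟹  x² + 11x − 102 = 0
x = 6 or x = −17, giving (6, −26) and (−17, −3).
|(6, −26) − (−17, −3)| = √((23)² + (−23)²) = 23√2.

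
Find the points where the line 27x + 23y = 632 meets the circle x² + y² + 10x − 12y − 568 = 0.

(−3, 31) and (20, 4)

Express y = (632 − 27x)/23 and substitute into the circle:
1258x² − 21386x − 75480 = 0  ⟹  x² − 17x − 60 = 0
x = 20 or x = −3, giving (20, 4) and (−3, 31).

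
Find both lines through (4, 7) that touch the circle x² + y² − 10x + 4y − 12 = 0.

A line y − (7) = m(x − (4)) is tangent when its distance from (5, −2) is √41:
[m·(1) − (−9)]² = 41(m² + 1)
20m² − 9m − 20 = 0, so m = −4/5 or m = 5/4.
With m = −4/5: 4x + 5y = 51. With m = 5/4: 5x − 4y = −8.

4x + 5y = 51 and 5x − 4y = −8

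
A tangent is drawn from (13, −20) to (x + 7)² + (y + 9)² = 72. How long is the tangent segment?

√449

With centre O = (−7, −9), |OP|² = 521 and r² = 72.
By the tangent–radius right angle, tangent length = √(|PO|² − r²) = √449.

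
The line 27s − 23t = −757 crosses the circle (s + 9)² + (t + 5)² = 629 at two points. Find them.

(−34, −7) and (−11, 20)

Substitute t = (757 + 27s)/23:
1258s² + 56610s + 470492 = 0  ⟹  s² + 45s + 374 = 0
s = −11 or s = −34, giving (−11, 20) and (−34, −7).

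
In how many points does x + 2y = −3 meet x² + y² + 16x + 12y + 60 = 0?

0

Centre (−8, −6), r² = 40. Distance² from centre to line = (−17)²/5 = 289/5.
Since d² > r², the line lies outside the circle.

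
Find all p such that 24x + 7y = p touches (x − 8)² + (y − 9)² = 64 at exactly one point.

p = 55 or p = 455

Tangency holds when the distance from the centre (8, 9) to the line equals the radius 8:
|24·8 + 7·9 − p| / √625 = 8
|p − (255)| = 8·25, so p = 455 or p = 55.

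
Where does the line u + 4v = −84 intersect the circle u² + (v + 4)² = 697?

(−24, −15) and (16, −25)

From the line, v = (−84 − u)/4. Substituting:
17u² + 136u − 6528 = 0  ⟹  u² + 8u − 384 = 0
u = 16 or u = −24, giving (16, −25) and (−24, −15).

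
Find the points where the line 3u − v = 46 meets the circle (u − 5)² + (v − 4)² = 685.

Substitute v = 3u − 46:
10u² − 310u + 1840 = 0  ⟹  u² − 31u + 184 = 0
u = 23 or u = 8, giving (23, 23) and (8, −22).

(8, −22) and (23, 23)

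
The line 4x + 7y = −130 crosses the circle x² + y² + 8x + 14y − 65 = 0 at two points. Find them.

Substitute y = (−130 − 4x)/7:
65x² + 1040x + 975 = 0  ⟹  x² + 16x + 15 = 0
x = −1 or x = −15, giving (−1, −18) and (−15, −10).

(−15, −10) and (−1, −18)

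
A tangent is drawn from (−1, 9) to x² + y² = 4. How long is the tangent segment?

The centre is (0, 0) and r = 2. The square of the distance from P to the centre is 1 + 81 = 82.
The tangent meets the radius at right angles, so tangent² = |PO|² − r² = 82 − 4 = 78.

√78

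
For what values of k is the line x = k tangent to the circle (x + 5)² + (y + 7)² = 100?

k = −15 or k = 5

Tangency holds when the distance from the centre (−5, −7) to the line equals the radius 10:
|1·(−5) + 0·(−7) − k| / √1 = 10
|k − (−5)| = 10, so k = 5 or k = −15.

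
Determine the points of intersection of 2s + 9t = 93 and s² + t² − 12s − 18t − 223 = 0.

Express t = (93 − 2s)/9 and substitute into the circle:
85s² − 1020s − 24480 = 0  ⟹  s² − 12s − 288 = 0
s = 24 or s = −12, giving (24, 5) and (−12, 13).

(−12, 13) and (24, 5)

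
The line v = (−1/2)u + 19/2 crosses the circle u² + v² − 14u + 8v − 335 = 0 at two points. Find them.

(−5, 12) and (27, −4)

Express v = (19 − u)/2 and substitute into the circle:
5u² − 110u − 675 = 0  ⟹  u² − 22u − 135 = 0
u = 27 or u = −5, giving (27, −4) and (−5, 12).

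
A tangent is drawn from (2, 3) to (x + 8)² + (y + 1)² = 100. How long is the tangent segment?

4

The centre is (−8, −1) and r = 10. The square of the distance from P to the centre is 100 + 16 = 116.
By the tangent–radius right angle, tangent length = √(|PO|² − r²) = √16 = 4.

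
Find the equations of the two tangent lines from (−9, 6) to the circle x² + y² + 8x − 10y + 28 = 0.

Let a tangent through (−9, 6) have slope m. Its distance from (−4, 5) must equal √13:
[m·(5) − (−1)]² = 13(m² + 1)
6m² + 5m − 6 = 0, so m = −3/2 or m = 2/3.
Through (−9, 6) these give 3x + 2y = −15 and 2x − 3y = −36.

3x + 2y = −15 and 2x − 3y = −36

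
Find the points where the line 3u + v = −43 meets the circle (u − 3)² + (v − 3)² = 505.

(−18, 11) and (−9, −16)

Substitute v = −3u − 43:
10u² + 270u + 1620 = 0  ⟹  u² + 27u + 162 = 0
u = −9 or u = −18, giving (−9, −16) and (−18, 11).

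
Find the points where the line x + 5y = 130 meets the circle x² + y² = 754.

(−5, 27) and (15, 23)

From the line, y = (130 − x)/5. Substituting:
26x² − 260x − 1950 = 0  ⟹  x² − 10x − 75 = 0
x = 15 or x = −5, giving (15, 23) and (−5, 27).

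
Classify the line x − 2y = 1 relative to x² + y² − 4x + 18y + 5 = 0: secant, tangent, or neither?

secant

Substituting the line into the circle gives 5x² + 18x − 15 = 0.
Δ = 324 − (−300) = 624.
Two real roots: the line is a secant.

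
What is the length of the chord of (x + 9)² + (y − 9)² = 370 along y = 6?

Centre (−9, 9), r² = 370. Perpendicular distance d from centre to line = |3| / √1 = 3.
Chord = 2√(r² − d²) = 2·√(361) = 38.

38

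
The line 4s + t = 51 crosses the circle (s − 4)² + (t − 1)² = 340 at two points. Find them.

From the line, t = −4s + 51. Substituting:
17s² − 408s + 2176 = 0  ⟹  s² − 24s + 128 = 0
s = 16 or s = 8, giving (16, −13) and (8, 19).

(8, 19) and (16, −13)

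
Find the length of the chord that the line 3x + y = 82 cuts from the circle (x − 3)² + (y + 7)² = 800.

Substitute y = −3x + 82:
10x² − 540x + 7130 = 0  ⟹  x² − 54x + 713 = 0
x = 31 or x = 23, giving (31, −11) and (23, 13).
|(31, −11) − (23, 13)| = √((8)² + (−24)²) = 8√10.

8√10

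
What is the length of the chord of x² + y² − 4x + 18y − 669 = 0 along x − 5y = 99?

Express y = (−99 + x)/5 and substitute into the circle:
26x² − 208x − 15834 = 0  ⟹  x² − 8x − 609 = 0
x = 29 or x = −21, giving (29, −14) and (−21, −24).
Chord length = distance between (29, −14) and (−21, −24) = √2600 = 10√26.

10√26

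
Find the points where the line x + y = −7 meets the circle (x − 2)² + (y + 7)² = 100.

Substitute y = −x − 7:
2x² − 4x − 96 = 0  ⟹  x² − 2x − 48 = 0
x = 8 or x = −6, giving (8, −15) and (−6, −1).

(−6, −1) and (8, −15)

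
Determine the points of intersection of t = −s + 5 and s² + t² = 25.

Express t = −s + 5 and substitute into the circle:
2s² − 10s = 0  ⟹  s² − 5s = 0
s = 5 or s = 0, giving (5, 0) and (0, 5).

(0, 5) and (5, 0)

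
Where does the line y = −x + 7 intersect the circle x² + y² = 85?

Substitute y = −x + 7:
2x² − 14x − 36 = 0  ⟹  x² − 7x − 18 = 0
x = 9 or x = −2, giving (9, −2) and (−2, 9).

(−2, 9) and (9, −2)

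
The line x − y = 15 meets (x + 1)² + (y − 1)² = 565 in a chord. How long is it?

The distance from (−1, 1) to the line is 17/√2, and r² = 565.
Half the chord is √(r² − d²) = √(841/2), so the full chord is 29√2.

29√2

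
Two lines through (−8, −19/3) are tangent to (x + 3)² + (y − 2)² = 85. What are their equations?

7x + 6y = −94 and 2x + 9y = −73

A line y − (−19/3) = m(x − (−8)) is tangent when its distance from (−3, 2) is √85:
[m·(5) − (25/3)]² = 85(m² + 1)
54m² + 75m + 14 = 0, so m = −7/6 or m = −2/9.
With m = −7/6: 7x + 6y = −94. With m = −2/9: 2x + 9y = −73.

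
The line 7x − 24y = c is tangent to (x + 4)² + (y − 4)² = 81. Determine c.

c = −349 or c = 101

The line touches the circle iff its distance from (−4, 4) is 9:
|7·(−4) − 24·4 − c| / √625 = 9
|c − (−124)| = 9·25, so c = 101 or c = −349.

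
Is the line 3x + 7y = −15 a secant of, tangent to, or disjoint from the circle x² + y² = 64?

Centre (0, 0), r² = 64. Distance² from centre to line = (15)²/58 = 225/58.
Since d² < r², the line cuts the circle twice.

secant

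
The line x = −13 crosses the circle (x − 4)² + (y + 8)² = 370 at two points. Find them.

(−13, −17) and (−13, 1)

The line gives x = −13. Substituting into the circle:
y² + 16y − 17 = 0
y = 1 or y = −17, giving (−13, 1) and (−13, −17).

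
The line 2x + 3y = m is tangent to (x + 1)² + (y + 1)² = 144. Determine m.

m = −5 ± 12√13

For a tangent, require d(centre, line) = r = 12.
|2·(−1) + 3·(−1) − m| / √13 = 12
|m − (−5)| = 12√13.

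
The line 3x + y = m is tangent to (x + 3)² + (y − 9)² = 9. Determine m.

m = ±3√10

The line touches the circle iff its distance from (−3, 9) is 3:
|3·(−3) + 1·9 − m| / √10 = 3
|m| = 3√10.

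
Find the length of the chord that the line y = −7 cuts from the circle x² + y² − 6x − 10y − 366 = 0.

The distance from (3, 5) to the line is 12, and r² = 400.
Half the chord is √(r² − d²) = √(256), so the full chord is 32.

32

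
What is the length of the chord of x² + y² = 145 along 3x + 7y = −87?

Express y = (−87 − 3x)/7 and substitute into the circle:
58x² + 522x + 464 = 0  ⟹  x² + 9x + 8 = 0
x = −1 or x = −8, giving (−1, −12) and (−8, −9).
|(−1, −12) − (−8, −9)| = √((7)² + (−3)²) = √58.

√58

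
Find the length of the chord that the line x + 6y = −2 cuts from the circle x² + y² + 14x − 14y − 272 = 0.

6√37

The distance from (−7, 7) to the line is 37/√37, and r² = 370.
Chord = 2√(r² − d²) = 2·√(333) = 6√37.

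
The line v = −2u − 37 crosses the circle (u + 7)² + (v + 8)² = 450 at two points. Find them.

Substitute v = −2u − 37:
5u² + 130u + 440 = 0  ⟹  u² + 26u + 88 = 0
u = −4 or u = −22, giving (−4, −29) and (−22, 7).

(−22, 7) and (−4, −29)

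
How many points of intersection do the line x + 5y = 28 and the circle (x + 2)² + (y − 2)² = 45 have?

Substituting the line into the circle gives 26x² + 64x − 701 = 0.
Δ = 4096 − (−72904) = 77000.
Two real roots: the line is a secant.

2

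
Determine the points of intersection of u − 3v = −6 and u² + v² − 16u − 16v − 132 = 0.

(−6, 0) and (24, 10)

From the line, v = (6 + u)/3. Substituting:
10u² − 180u − 1440 = 0  ⟹  u² − 18u − 144 = 0
u = 24 or u = −6, giving (24, 10) and (−6, 0).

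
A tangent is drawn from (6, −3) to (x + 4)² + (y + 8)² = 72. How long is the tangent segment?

√53

The centre is (−4, −8) and r = 6√2. The square of the distance from P to the centre is 100 + 25 = 125.
By the tangent–radius right angle, tangent length = √(|PO|² − r²) = √53.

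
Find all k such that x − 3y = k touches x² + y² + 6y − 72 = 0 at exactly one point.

k = 9 ± 9√10

The line touches the circle iff its distance from (0, −3) is 9:
|1·0 − 3·(−3) − k| / √10 = 9
|k − (9)| = 9√10.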